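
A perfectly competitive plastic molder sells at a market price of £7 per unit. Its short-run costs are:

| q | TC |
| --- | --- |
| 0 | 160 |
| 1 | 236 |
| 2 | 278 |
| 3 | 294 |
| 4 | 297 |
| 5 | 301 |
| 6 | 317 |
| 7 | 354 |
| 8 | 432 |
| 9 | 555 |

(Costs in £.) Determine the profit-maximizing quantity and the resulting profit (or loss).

Tabulate TR − TC: q=0: -160; q=1: -229; q=2: -264; q=3: -273; q=4: -269; q=5: -266; q=6: -275; q=7: -305; q=8: -376; q=9: -492.
Profit is highest at q = 0. Equivalently, the lowest AVC in the table is 157/6 ≈ £26.17 at q = 6, and P = £7 falls below it — price never covers variable cost, so the firm shuts down and loses only its fixed cost.

q = 0 (shut down); profit = -£160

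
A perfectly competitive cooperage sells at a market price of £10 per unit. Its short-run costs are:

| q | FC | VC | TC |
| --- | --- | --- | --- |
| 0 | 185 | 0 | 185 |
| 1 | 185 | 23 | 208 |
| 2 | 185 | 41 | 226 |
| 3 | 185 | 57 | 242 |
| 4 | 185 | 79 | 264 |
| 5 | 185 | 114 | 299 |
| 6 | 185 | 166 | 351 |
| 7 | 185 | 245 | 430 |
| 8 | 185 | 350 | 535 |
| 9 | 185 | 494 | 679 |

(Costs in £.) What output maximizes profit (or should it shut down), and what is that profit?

q = 0 (shut down); profit = -£185

Profit at each row (π = 10q − TC): q=0: -185; q=1: -198; q=2: -206; q=3: -212; q=4: -224; q=5: -249; q=6: -291; q=7: -360; q=8: -455; q=9: -589.
Profit is highest at q = 0. Equivalently, the lowest AVC in the table is 57/3 ≈ £19 at q = 3, and P = £10 falls below it — price never covers variable cost, so the firm shuts down and loses only its fixed cost.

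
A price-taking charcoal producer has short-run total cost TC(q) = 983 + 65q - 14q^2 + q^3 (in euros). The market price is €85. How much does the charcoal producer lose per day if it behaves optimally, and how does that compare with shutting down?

AVC = 65 - 14q + q^2 has its minimum €16 at q = 7; price €85 clears that bar, so the firm operates.
MC = 65 - 28q + 3q^2. Setting P = MC and taking the root on the rising branch gives q* = 10.
TR = 85·10 = 850. TC = 983 + 250 = 1233. Profit = 850 − 1233 = -€383.
By producing, the firm covers all variable cost plus €600 of fixed cost; shutting down would lose the full €983.

Profit = -€383 at q = 10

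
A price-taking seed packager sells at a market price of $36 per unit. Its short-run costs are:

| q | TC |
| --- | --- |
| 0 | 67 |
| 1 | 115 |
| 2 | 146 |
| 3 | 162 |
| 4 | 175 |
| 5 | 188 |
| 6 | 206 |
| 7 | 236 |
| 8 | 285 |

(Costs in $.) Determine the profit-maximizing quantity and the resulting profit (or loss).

q = 7; profit = $16

Profit at each row (π = 36q − TC): q=0: -67; q=1: -79; q=2: -74; q=3: -54; q=4: -31; q=5: -8; q=6: 10; q=7: 16; q=8: 3.
Profit is maximized at q = 7. AVC there is 169/7 = $24.14 ≤ P, so producing beats shutting down (which would give -$67).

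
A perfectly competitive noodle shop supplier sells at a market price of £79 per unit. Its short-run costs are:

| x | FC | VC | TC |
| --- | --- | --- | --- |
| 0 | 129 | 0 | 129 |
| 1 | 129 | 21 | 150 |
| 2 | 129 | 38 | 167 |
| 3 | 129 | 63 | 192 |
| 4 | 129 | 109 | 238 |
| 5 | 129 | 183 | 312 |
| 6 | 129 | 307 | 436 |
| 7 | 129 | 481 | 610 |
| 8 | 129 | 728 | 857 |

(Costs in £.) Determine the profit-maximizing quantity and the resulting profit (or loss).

Profit at each row (π = 79x − TC): x=0: -129; x=1: -71; x=2: -9; x=3: 45; x=4: 78; x=5: 83; x=6: 38; x=7: -57; x=8: -225.
Profit is maximized at x = 5. AVC there is 183/5 = £36.60 ≤ P, so producing beats shutting down (which would give -£129).

x = 5; profit = £83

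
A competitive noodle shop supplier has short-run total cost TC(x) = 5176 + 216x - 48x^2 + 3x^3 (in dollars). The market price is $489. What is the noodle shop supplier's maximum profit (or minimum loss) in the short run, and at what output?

AVC = 216 - 48x + 3x^2 has its minimum $24 at x = 8; price $489 clears that bar, so the firm operates.
With MC = 216 - 96x + 9x^2, P = MC on the upward-sloping part at x* = 13.
TR = 489·13 = 6357. TC = 5176 + 1287 = 6463. Profit = 6357 − 6463 = -$106.
By producing, the firm covers all variable cost plus $5070 of fixed cost; shutting down would lose the full $5176.

Profit = -$106 at x = 13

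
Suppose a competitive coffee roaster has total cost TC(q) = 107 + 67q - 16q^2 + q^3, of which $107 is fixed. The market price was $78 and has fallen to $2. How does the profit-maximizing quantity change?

MC = 67 - 32q + 3q^2; the shutdown threshold is min AVC = $3 (at q = 8).
With P = $78 above the shutdown price, P = MC gives q = 11.
At P = $2 < min AVC = $3, price no longer covers variable cost at any output, so the firm shuts down: q = 0.

Output falls from 11 to 0 (the firm shuts down)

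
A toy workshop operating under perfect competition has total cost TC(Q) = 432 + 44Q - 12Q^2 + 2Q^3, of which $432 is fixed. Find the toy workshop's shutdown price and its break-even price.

AVC = 44 - 12Q + 2Q^2; minimized at Q = 3, giving min AVC = $26. That is the shutdown price.
ATC = 432/Q + 44 - 12Q + 2Q^2. Setting dATC/dQ = −432/Q^2 − 12 + 4Q = 0 gives Q = 6 (since 4·6^3 − 12·6^2 = 432).
min ATC = 432/6 + 44 − 12·6 + 2·6^2 = $116. That is the break-even price.
For $26 ≤ P < $116 the firm produces at a loss; below $26 it shuts down.

Shutdown price = $26; break-even price = $116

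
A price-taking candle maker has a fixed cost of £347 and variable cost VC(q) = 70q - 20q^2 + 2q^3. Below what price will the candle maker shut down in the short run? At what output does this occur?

The firm shuts down when price falls below the minimum of average variable cost. AVC = VC/q = 70 - 20q + 2q^2.
At the minimum of AVC, MC = AVC. MC = 70 - 40q + 6q^2; setting MC = AVC gives 4q^2 - 20q = 0, so q = 5. min AVC = 20.
The firm shuts down for any P below £20.

£20 per unit, at q = 5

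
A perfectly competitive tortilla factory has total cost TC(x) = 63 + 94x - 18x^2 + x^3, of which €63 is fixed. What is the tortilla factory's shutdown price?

€13 per unit

The shutdown price is the minimum of AVC. VC = 94x - 18x^2 + x^3, so AVC = 94 - 18x + x^2.
dAVC/dx = -18 + 2x = 0 gives x = 9. min AVC = 94 - 18·9 + 9^2 = 13.
The firm shuts down for any P below €13.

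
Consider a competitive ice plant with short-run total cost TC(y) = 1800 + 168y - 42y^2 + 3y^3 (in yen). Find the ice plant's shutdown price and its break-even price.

AVC = 168 - 42y + 3y^2; minimized at y = 7, giving min AVC = ¥21. That is the shutdown price.
ATC = 1800/y + 168 - 42y + 3y^2. Setting dATC/dy = −1800/y^2 − 42 + 6y = 0 gives y = 10 (since 6·10^3 − 42·10^2 = 1800).
min ATC = 1800/10 + 168 − 42·10 + 3·10^2 = ¥228. That is the break-even price.
For ¥21 ≤ P < ¥228 the firm produces at a loss; below ¥21 it shuts down.

Shutdown price = ¥21; break-even price = ¥228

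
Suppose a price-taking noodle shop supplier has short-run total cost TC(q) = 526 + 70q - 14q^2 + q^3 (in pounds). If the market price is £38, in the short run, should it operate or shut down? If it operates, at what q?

From TC, MC = TC'(q) = 70 - 28q + 3q^2 and AVC = VC/q = 70 - 14q + q^2.
AVC hits its minimum where MC = AVC, at q = 7, giving min AVC = 70 - 14·7 + 7^2 = £21.
Since P = £38 ≥ min AVC = £21, price covers variable cost and the firm should produce.
P = MC gives 32 - 28q + 3q^2 = 0, with roots 4/3 and 8. Take the larger (rising MC): q* = 8.
Check: AVC at q = 8 is £22 ≤ P, so revenue covers variable cost.
Profit = P·q − TC = 38·8 − 702 = -£398, a loss, but smaller than the £526 fixed cost the firm would lose by shutting down.

Produce at q = 8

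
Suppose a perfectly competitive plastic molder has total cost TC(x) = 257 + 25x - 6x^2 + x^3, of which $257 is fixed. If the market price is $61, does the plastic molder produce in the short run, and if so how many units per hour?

Produce at x = 6

Variable cost is VC = 25x - 6x^2 + x^3, so AVC = VC/x = 25 - 6x + x^2 and MC = dTC/dx = 25 - 12x + 3x^2.
AVC is minimized where dAVC/dx = -6 + 2x = 0, at x = 3; min AVC = 25 - 6·3 + 3^2 = $16.
Since P = $61 ≥ min AVC = $16, price covers variable cost and the firm should produce.
Set P = MC: 61 = 25 - 12x + 3x^2 → -36 - 12x + 3x^2 = 0. The roots are x = -2 and x = 6; the profit-maximizing output is on the rising part of MC, so x* = 6.
Check: AVC at x = 6 is $25 ≤ P, so revenue covers variable cost.
Profit = P·x − TC = 61·6 − 407 = -$41, a loss, but smaller than the $257 fixed cost the firm would lose by shutting down.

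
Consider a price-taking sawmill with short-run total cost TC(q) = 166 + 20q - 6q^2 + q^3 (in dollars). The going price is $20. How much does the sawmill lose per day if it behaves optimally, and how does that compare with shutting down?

Profit = -$134 at q = 4

AVC = 20 - 6q + q^2; min AVC = $11 at q = 3. Since P = $20 ≥ min AVC, the firm produces.
MC = 20 - 12q + 3q^2. Setting P = MC and taking the root on the rising branch gives q* = 4.
TR = 20·4 = 80. TC = 166 + 48 = 214. Profit = 80 − 214 = -$134.
That loss of $134 beats the $166 the firm would lose by shutting down; producing recovers $32 of fixed cost.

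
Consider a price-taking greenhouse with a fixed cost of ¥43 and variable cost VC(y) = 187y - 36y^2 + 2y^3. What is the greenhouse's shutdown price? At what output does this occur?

The firm shuts down when price falls below the minimum of average variable cost. AVC = VC/y = 187 - 36y + 2y^2.
dAVC/dy = -36 + 4y = 0 gives y = 9. min AVC = 187 - 36·9 + 2·9^2 = 25.
So the shutdown price is ¥25.

¥25 per unit, at y = 9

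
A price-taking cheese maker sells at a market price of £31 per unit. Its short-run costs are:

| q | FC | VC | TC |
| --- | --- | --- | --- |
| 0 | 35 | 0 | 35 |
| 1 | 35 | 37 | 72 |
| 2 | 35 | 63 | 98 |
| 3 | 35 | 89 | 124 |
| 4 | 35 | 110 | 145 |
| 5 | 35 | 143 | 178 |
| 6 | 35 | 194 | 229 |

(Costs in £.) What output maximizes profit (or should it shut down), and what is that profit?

Profit at each row (π = 31q − TC): q=0: -35; q=1: -41; q=2: -36; q=3: -31; q=4: -21; q=5: -23; q=6: -43.
Profit is maximized at q = 4. AVC there is 110/4 = £27.50 ≤ P, so producing beats shutting down (which would give -£35).

q = 4; profit = -£21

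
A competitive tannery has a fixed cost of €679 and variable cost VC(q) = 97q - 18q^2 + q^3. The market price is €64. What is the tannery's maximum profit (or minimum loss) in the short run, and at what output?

Profit = -€195 at q = 11

AVC = 97 - 18q + q^2 has its minimum €16 at q = 9; price €64 clears that bar, so the firm operates.
MC = 97 - 36q + 3q^2. Setting P = MC and taking the root on the rising branch gives q* = 11.
TR = 64·11 = 704. TC = 679 + 220 = 899. Profit = 704 − 899 = -€195.
By producing, the firm covers all variable cost plus €484 of fixed cost; shutting down would lose the full €679.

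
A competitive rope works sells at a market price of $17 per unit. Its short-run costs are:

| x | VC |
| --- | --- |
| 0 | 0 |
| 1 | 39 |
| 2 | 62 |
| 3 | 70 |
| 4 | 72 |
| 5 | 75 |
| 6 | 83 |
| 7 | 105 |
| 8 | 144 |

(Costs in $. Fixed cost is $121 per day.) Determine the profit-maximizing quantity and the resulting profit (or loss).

x = 6; profit = -$102

Profit at each row (π = 17x − TC): x=0: -121; x=1: -143; x=2: -149; x=3: -140; x=4: -125; x=5: -111; x=6: -102; x=7: -107; x=8: -129.
Profit is maximized at x = 6. AVC there is 83/6 = $13.83 ≤ P, so producing beats shutting down (which would give -$121).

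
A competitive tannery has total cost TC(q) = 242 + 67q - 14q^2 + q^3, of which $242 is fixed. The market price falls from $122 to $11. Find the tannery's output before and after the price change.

Output falls from 11 to 0 (the firm shuts down)

MC = 67 - 28q + 3q^2; the shutdown threshold is min AVC = $18 (at q = 7).
At P = $122 ≥ min AVC, set P = MC on the rising branch: q = 11.
At P = $11 < min AVC = $18, price no longer covers variable cost at any output, so the firm shuts down: q = 0.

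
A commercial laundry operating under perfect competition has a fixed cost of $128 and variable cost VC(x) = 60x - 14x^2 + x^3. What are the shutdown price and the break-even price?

Shutdown price = $11; break-even price = $28

AVC = 60 - 14x + x^2; minimized at x = 7, giving min AVC = $11. That is the shutdown price.
ATC = 128/x + 60 - 14x + x^2. Setting dATC/dx = −128/x^2 − 14 + 2x = 0 gives x = 8 (since 2·8^3 − 14·8^2 = 128).
min ATC = 128/8 + 60 − 14·8 + 8^2 = $28. That is the break-even price.
For $11 ≤ P < $28 the firm produces at a loss; below $11 it shuts down.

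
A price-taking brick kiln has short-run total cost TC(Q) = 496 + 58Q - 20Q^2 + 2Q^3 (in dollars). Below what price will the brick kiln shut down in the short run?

$8 per unit

Short-run supply begins at min AVC. From VC = 58Q - 20Q^2 + 2Q^3, AVC = 58 - 20Q + 2Q^2.
dAVC/dQ = -20 + 4Q = 0 gives Q = 5. min AVC = 58 - 20·5 + 2·5^2 = 8.
For P < $8 the firm produces nothing.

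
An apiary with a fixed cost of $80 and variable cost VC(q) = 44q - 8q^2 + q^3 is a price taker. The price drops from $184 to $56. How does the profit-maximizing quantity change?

Output falls from 10 to 6

MC = 44 - 16q + 3q^2; the shutdown threshold is min AVC = $28 (at q = 4).
With P = $184 above the shutdown price, P = MC gives q = 10.
At P = $56 ≥ min AVC, set P = MC: q = 6. The firm stays open but cuts output.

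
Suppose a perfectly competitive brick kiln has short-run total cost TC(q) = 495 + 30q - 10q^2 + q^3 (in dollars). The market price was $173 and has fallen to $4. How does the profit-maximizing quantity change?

MC = 30 - 20q + 3q^2; the shutdown threshold is min AVC = $5 (at q = 5).
With P = $173 above the shutdown price, P = MC gives q = 11.
At P = $4 < min AVC = $5, price no longer covers variable cost at any output, so the firm shuts down: q = 0.

Output falls from 11 to 0 (the firm shuts down)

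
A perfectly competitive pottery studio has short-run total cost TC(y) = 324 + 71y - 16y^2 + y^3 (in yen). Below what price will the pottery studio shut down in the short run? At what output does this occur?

¥7 per unit, at y = 8

The shutdown price is the minimum of AVC. VC = 71y - 16y^2 + y^3, so AVC = 71 - 16y + y^2.
dAVC/dy = -16 + 2y = 0 gives y = 8. min AVC = 71 - 16·8 + 8^2 = 7.
For P < ¥7 the firm produces nothing.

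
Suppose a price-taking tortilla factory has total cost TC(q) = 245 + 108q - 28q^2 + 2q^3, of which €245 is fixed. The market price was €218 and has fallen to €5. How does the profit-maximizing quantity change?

Output falls from 11 to 0 (the firm shuts down)

AVC = 108 - 28q + 2q^2, minimized at q = 7 where min AVC = €10. MC = 108 - 56q + 6q^2.
With P = €218 above the shutdown price, P = MC gives q = 11.
At P = €5 < min AVC = €10, price no longer covers variable cost at any output, so the firm shuts down: q = 0.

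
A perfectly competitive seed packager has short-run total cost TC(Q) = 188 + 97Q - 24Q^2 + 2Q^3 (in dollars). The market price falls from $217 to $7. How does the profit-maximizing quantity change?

MC = 97 - 48Q + 6Q^2; the shutdown threshold is min AVC = $25 (at Q = 6).
With P = $217 above the shutdown price, P = MC gives Q = 10.
At P = $7 < min AVC = $25, price no longer covers variable cost at any output, so the firm shuts down: Q = 0.

Output falls from 10 to 0 (the firm shuts down)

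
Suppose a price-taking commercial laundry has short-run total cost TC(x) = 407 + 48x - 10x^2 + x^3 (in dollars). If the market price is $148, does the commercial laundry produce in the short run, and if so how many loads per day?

Variable cost is VC = 48x - 10x^2 + x^3, so AVC = VC/x = 48 - 10x + x^2 and MC = dTC/dx = 48 - 20x + 3x^2.
AVC is minimized where dAVC/dx = -10 + 2x = 0, at x = 5; min AVC = 48 - 10·5 + 5^2 = $23.
P = $148 exceeds min AVC = $23, so the firm stays open.
P = MC gives -100 - 20x + 3x^2 = 0, with roots -10/3 and 10. Take the larger (rising MC): x* = 10.
Check: AVC at x = 10 is $48 ≤ P, so revenue covers variable cost.
Profit = P·x − TC = 148·10 − 887 = $593.

Produce at x = 10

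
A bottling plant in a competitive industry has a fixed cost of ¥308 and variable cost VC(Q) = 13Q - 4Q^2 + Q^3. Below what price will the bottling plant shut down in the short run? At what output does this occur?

¥9 per unit, at Q = 2

The shutdown price is the minimum of AVC. VC = 13Q - 4Q^2 + Q^3, so AVC = 13 - 4Q + Q^2.
dAVC/dQ = -4 + 2Q = 0 gives Q = 2. min AVC = 13 - 4·2 + 2^2 = 9.
For P < ¥9 the firm produces nothing.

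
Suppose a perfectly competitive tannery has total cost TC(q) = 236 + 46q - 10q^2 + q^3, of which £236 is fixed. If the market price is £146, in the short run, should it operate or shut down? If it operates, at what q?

From TC, MC = TC'(q) = 46 - 20q + 3q^2 and AVC = VC/q = 46 - 10q + q^2.
The AVC parabola has its vertex at q = 10/2 = 5, where AVC = 46 - 10·5 + 5^2 = £21.
Because £146 ≥ £21, revenue can cover variable cost; the firm operates.
Solving P = MC: -100 - 20q + 3q^2 = 0 ⇒ q = -10/3 or 10. On the upward-sloping branch, q* = 10.
Check: AVC at q = 10 is £46 ≤ P, so revenue covers variable cost.
Profit = P·q − TC = 146·10 − 696 = £764.

Produce at q = 10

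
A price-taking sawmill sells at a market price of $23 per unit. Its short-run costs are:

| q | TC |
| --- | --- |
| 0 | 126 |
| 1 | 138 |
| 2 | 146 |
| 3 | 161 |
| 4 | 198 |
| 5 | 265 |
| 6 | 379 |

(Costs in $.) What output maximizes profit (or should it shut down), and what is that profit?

Profit at each row (π = 23q − TC): q=0: -126; q=1: -115; q=2: -100; q=3: -92; q=4: -106; q=5: -150; q=6: -241.
Profit is maximized at q = 3. AVC there is 35/3 = $11.67 ≤ P, so producing beats shutting down (which would give -$126).

q = 3; profit = -$92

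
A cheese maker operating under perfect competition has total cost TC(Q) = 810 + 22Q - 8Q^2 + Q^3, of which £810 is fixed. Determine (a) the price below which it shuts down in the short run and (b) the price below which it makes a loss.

Shutdown price = £6; break-even price = £121

Shutdown price = min AVC. AVC = 22 - 8Q + Q^2, with vertex at Q = 4 and minimum £6.
ATC = 810/Q + 22 - 8Q + Q^2. Setting dATC/dQ = −810/Q^2 − 8 + 2Q = 0 gives Q = 9 (since 2·9^3 − 8·9^2 = 810).
min ATC = 810/9 + 22 − 8·9 + 9^2 = £121. That is the break-even price.
For £6 ≤ P < £121 the firm produces at a loss; below £6 it shuts down.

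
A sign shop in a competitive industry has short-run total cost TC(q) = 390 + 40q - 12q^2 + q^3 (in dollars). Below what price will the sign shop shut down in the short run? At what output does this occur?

$4 per unit, at q = 6

Short-run supply begins at min AVC. From VC = 40q - 12q^2 + q^3, AVC = 40 - 12q + q^2.
dAVC/dq = -12 + 2q = 0 gives q = 6. min AVC = 40 - 12·6 + 6^2 = 4.
For P < $4 the firm produces nothing.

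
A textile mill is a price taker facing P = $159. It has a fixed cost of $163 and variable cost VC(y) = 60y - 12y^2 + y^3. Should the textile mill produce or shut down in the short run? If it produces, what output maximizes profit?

Produce at y = 11

From TC, MC = TC'(y) = 60 - 24y + 3y^2 and AVC = VC/y = 60 - 12y + y^2.
The AVC parabola has its vertex at y = 12/2 = 6, where AVC = 60 - 12·6 + 6^2 = $24.
Since P = $159 ≥ min AVC = $24, price covers variable cost and the firm should produce.
Solving P = MC: -99 - 24y + 3y^2 = 0 ⇒ y = -3 or 11. On the upward-sloping branch, y* = 11.
Check: AVC at y = 11 is $49 ≤ P, so revenue covers variable cost.
Profit = P·y − TC = 159·11 − 702 = $1047.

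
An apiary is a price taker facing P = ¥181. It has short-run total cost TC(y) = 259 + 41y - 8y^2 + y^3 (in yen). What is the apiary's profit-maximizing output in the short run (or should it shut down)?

Variable cost is VC = 41y - 8y^2 + y^3, so AVC = VC/y = 41 - 8y + y^2 and MC = dTC/dy = 41 - 16y + 3y^2.
The AVC parabola has its vertex at y = 8/2 = 4, where AVC = 41 - 8·4 + 4^2 = ¥25.
Because ¥181 ≥ ¥25, revenue can cover variable cost; the firm operates.
Solving P = MC: -140 - 16y + 3y^2 = 0 ⇒ y = -14/3 or 10. On the upward-sloping branch, y* = 10.
Check: AVC at y = 10 is ¥61 ≤ P, so revenue covers variable cost.
Profit = P·y − TC = 181·10 − 869 = ¥941.

Produce at y = 10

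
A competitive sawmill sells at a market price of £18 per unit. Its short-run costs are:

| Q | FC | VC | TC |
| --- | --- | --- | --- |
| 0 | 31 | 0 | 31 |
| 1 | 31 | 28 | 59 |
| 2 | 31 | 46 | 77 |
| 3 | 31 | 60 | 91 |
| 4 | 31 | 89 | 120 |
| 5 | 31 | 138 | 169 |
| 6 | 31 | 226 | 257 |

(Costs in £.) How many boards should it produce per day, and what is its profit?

Profit at each row (π = 18Q − TC): Q=0: -31; Q=1: -41; Q=2: -41; Q=3: -37; Q=4: -48; Q=5: -79; Q=6: -149.
Profit is highest at Q = 0. Equivalently, the lowest AVC in the table is 60/3 ≈ £20 at Q = 3, and P = £18 falls below it — price never covers variable cost, so the firm shuts down and loses only its fixed cost.

Q = 0 (shut down); profit = -£31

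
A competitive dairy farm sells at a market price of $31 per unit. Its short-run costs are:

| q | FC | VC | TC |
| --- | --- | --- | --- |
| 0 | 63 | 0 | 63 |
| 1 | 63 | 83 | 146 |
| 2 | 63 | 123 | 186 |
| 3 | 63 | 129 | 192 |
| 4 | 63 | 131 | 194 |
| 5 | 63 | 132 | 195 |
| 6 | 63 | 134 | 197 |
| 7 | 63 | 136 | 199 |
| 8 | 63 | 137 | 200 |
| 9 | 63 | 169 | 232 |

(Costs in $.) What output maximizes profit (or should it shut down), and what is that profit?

q = 8; profit = $48

Tabulate TR − TC: q=0: -63; q=1: -115; q=2: -124; q=3: -99; q=4: -70; q=5: -40; q=6: -11; q=7: 18; q=8: 48; q=9: 47.
Profit is maximized at q = 8. AVC there is 137/8 = $17.12 ≤ P, so producing beats shutting down (which would give -$63).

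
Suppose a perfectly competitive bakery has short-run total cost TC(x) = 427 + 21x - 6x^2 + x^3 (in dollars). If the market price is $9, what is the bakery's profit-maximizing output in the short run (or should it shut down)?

Shut down

From TC, MC = TC'(x) = 21 - 12x + 3x^2 and AVC = VC/x = 21 - 6x + x^2.
AVC hits its minimum where MC = AVC, at x = 3, giving min AVC = 21 - 6·3 + 3^2 = $12.
Since P = $9 < min AVC = $12, price fails to cover variable cost at any output.
The firm minimizes its loss by shutting down and losing only its fixed cost of $427.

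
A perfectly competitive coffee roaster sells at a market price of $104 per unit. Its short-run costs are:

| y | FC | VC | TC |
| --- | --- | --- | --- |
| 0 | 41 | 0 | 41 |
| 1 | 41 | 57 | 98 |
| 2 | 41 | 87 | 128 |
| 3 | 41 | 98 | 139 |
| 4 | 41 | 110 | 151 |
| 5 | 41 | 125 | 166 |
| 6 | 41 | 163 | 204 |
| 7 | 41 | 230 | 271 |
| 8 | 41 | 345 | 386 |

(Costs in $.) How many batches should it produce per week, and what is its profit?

Compute π = P·y − TC at each output: y=0: -41; y=1: 6; y=2: 80; y=3: 173; y=4: 265; y=5: 354; y=6: 420; y=7: 457; y=8: 446.
Profit is maximized at y = 7. AVC there is 230/7 = $32.86 ≤ P, so producing beats shutting down (which would give -$41).

y = 7; profit = $457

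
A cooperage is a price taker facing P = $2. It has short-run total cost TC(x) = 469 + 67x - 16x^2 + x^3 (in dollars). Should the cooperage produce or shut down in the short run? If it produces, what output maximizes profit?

Variable cost is VC = 67x - 16x^2 + x^3, so AVC = VC/x = 67 - 16x + x^2 and MC = dTC/dx = 67 - 32x + 3x^2.
AVC is minimized where dAVC/dx = -16 + 2x = 0, at x = 8; min AVC = 67 - 16·8 + 8^2 = $3.
P = $2 lies below min AVC = $3; no output level covers variable cost.
Best response: produce nothing and absorb the $469 fixed cost.

Shut down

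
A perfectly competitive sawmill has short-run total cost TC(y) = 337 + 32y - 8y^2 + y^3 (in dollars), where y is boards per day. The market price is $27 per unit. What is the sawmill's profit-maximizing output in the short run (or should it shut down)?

Produce at y = 5

From TC, MC = TC'(y) = 32 - 16y + 3y^2 and AVC = VC/y = 32 - 8y + y^2.
The AVC parabola has its vertex at y = 8/2 = 4, where AVC = 32 - 8·4 + 4^2 = $16.
Since P = $27 ≥ min AVC = $16, price covers variable cost and the firm should produce.
Set P = MC: 27 = 32 - 16y + 3y^2 → 5 - 16y + 3y^2 = 0. The roots are y = 1/3 and y = 5; the profit-maximizing output is on the rising part of MC, so y* = 5.
Check: AVC at y = 5 is $17 ≤ P, so revenue covers variable cost.
Profit = P·y − TC = 27·5 − 422 = -$287, a loss, but smaller than the $337 fixed cost the firm would lose by shutting down.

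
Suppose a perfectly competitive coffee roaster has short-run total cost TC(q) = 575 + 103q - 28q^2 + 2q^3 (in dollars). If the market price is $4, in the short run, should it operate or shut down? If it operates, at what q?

Variable cost is VC = 103q - 28q^2 + 2q^3, so AVC = VC/q = 103 - 28q + 2q^2 and MC = dTC/dq = 103 - 56q + 6q^2.
AVC is minimized where dAVC/dq = -28 + 4q = 0, at q = 7; min AVC = 103 - 28·7 + 2·7^2 = $5.
P = $4 lies below min AVC = $5; no output level covers variable cost.
Best response: produce nothing and absorb the $575 fixed cost.

Shut down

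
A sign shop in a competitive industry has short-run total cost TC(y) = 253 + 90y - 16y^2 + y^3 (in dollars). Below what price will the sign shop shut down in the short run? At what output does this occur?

$26 per unit, at y = 8

Short-run supply begins at min AVC. From VC = 90y - 16y^2 + y^3, AVC = 90 - 16y + y^2.
dAVC/dy = -16 + 2y = 0 gives y = 8. min AVC = 90 - 16·8 + 8^2 = 26.
So the shutdown price is $26.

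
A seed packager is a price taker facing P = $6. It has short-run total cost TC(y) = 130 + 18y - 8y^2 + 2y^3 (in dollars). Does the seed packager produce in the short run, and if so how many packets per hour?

Strip out fixed cost: VC = 18y - 8y^2 + 2y^3. Then AVC = 18 - 8y + 2y^2 and MC = 18 - 16y + 6y^2.
The AVC parabola has its vertex at y = 8/4 = 2, where AVC = 18 - 8·2 + 2·2^2 = $10.
With P < min AVC ($6 < $10), every unit sold adds to the loss.
Best response: produce nothing and absorb the $130 fixed cost.

Shut down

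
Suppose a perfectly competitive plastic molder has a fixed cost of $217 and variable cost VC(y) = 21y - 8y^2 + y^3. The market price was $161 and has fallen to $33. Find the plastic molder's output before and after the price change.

Output falls from 10 to 6

AVC = 21 - 8y + y^2, minimized at y = 4 where min AVC = $5. MC = 21 - 16y + 3y^2.
At P = $161 ≥ min AVC, set P = MC on the rising branch: y = 10.
At P = $33 ≥ min AVC, set P = MC: y = 6. The firm stays open but cuts output.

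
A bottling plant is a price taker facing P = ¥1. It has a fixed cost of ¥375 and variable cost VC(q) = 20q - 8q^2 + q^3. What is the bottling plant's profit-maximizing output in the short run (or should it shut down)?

Strip out fixed cost: VC = 20q - 8q^2 + q^3. Then AVC = 20 - 8q + q^2 and MC = 20 - 16q + 3q^2.
The AVC parabola has its vertex at q = 8/2 = 4, where AVC = 20 - 8·4 + 4^2 = ¥4.
P = ¥1 lies below min AVC = ¥4; no output level covers variable cost.
The firm minimizes its loss by shutting down and losing only its fixed cost of ¥375.

Shut down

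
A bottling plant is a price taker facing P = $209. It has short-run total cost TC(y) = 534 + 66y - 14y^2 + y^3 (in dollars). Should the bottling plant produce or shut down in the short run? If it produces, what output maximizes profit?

Produce at y = 13

Variable cost is VC = 66y - 14y^2 + y^3, so AVC = VC/y = 66 - 14y + y^2 and MC = dTC/dy = 66 - 28y + 3y^2.
AVC hits its minimum where MC = AVC, at y = 7, giving min AVC = 66 - 14·7 + 7^2 = $17.
P = $209 exceeds min AVC = $17, so the firm stays open.
P = MC gives -143 - 28y + 3y^2 = 0, with roots -11/3 and 13. Take the larger (rising MC): y* = 13.
Check: AVC at y = 13 is $53 ≤ P, so revenue covers variable cost.
Profit = P·y − TC = 209·13 − 1223 = $1494.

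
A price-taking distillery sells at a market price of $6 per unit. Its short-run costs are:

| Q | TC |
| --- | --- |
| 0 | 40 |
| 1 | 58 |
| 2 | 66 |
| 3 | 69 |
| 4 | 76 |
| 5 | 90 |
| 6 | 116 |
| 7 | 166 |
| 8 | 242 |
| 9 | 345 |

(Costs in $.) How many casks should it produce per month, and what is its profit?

Q = 0 (shut down); profit = -$40

Compute π = P·Q − TC at each output: Q=0: -40; Q=1: -52; Q=2: -54; Q=3: -51; Q=4: -52; Q=5: -60; Q=6: -80; Q=7: -124; Q=8: -194; Q=9: -291.
Profit is highest at Q = 0. Equivalently, the lowest AVC in the table is 36/4 ≈ $9 at Q = 4, and P = $6 falls below it — price never covers variable cost, so the firm shuts down and loses only its fixed cost.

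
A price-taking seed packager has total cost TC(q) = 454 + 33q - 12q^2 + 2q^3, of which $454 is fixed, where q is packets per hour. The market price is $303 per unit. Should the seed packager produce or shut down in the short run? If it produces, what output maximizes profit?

From TC, MC = TC'(q) = 33 - 24q + 6q^2 and AVC = VC/q = 33 - 12q + 2q^2.
AVC hits its minimum where MC = AVC, at q = 3, giving min AVC = 33 - 12·3 + 2·3^2 = $15.
Since P = $303 ≥ min AVC = $15, price covers variable cost and the firm should produce.
Set P = MC: 303 = 33 - 24q + 6q^2 → -270 - 24q + 6q^2 = 0. The roots are q = -5 and q = 9; the profit-maximizing output is on the rising part of MC, so q* = 9.
Check: AVC at q = 9 is $87 ≤ P, so revenue covers variable cost.
Profit = P·q − TC = 303·9 − 1237 = $1490.

Produce at q = 9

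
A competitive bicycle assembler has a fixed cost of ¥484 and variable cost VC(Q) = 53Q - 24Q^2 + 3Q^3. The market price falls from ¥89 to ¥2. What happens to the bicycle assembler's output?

AVC = 53 - 24Q + 3Q^2, minimized at Q = 4 where min AVC = ¥5. MC = 53 - 48Q + 9Q^2.
At P = ¥89 ≥ min AVC, set P = MC on the rising branch: Q = 6.
At P = ¥2 < min AVC = ¥5, price no longer covers variable cost at any output, so the firm shuts down: Q = 0.

Output falls from 6 to 0 (the firm shuts down)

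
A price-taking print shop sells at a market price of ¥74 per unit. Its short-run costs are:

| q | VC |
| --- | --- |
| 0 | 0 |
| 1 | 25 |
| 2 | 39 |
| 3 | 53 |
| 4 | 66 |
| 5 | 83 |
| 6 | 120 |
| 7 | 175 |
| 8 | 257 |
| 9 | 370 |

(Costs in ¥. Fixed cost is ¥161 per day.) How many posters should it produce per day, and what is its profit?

Profit at each row (π = 74q − TC): q=0: -161; q=1: -112; q=2: -52; q=3: 8; q=4: 69; q=5: 126; q=6: 163; q=7: 182; q=8: 174; q=9: 135.
Profit is maximized at q = 7. AVC there is 175/7 = ¥25 ≤ P, so producing beats shutting down (which would give -¥161).

q = 7; profit = ¥182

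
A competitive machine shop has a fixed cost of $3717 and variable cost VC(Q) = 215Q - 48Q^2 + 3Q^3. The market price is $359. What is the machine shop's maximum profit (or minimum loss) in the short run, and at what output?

Profit = -$261 at Q = 12

AVC = 215 - 48Q + 3Q^2 has its minimum $23 at Q = 8; price $359 clears that bar, so the firm operates.
MC = 215 - 96Q + 9Q^2. Setting P = MC and taking the root on the rising branch gives Q* = 12.
TR = 359·12 = 4308. TC = 3717 + 852 = 4569. Profit = 4308 − 4569 = -$261.
Shutting down would mean losing the fixed cost of $3717, so operating at a loss of $261 is better by $3456.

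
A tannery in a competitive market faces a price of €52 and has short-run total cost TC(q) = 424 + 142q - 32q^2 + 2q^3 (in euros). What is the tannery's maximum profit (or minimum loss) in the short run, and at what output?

AVC = 142 - 32q + 2q^2 has its minimum €14 at q = 8; price €52 clears that bar, so the firm operates.
MC = 142 - 64q + 6q^2. Setting P = MC and taking the root on the rising branch gives q* = 9.
TR = 52·9 = 468. TC = 424 + 144 = 568. Profit = 468 − 568 = -€100.
That loss of €100 beats the €424 the firm would lose by shutting down; producing recovers €324 of fixed cost.

Profit = -€100 at q = 9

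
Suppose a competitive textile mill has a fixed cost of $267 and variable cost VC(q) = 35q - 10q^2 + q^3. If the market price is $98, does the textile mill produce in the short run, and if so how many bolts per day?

Produce at q = 9

Strip out fixed cost: VC = 35q - 10q^2 + q^3. Then AVC = 35 - 10q + q^2 and MC = 35 - 20q + 3q^2.
AVC is minimized where dAVC/dq = -10 + 2q = 0, at q = 5; min AVC = 35 - 10·5 + 5^2 = $10.
Because $98 ≥ $10, revenue can cover variable cost; the firm operates.
Set P = MC: 98 = 35 - 20q + 3q^2 → -63 - 20q + 3q^2 = 0. The roots are q = -7/3 and q = 9; the profit-maximizing output is on the rising part of MC, so q* = 9.
Check: AVC at q = 9 is $26 ≤ P, so revenue covers variable cost.
Profit = P·q − TC = 98·9 − 501 = $381.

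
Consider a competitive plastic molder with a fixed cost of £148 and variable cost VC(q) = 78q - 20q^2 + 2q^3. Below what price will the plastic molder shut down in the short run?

The shutdown price is the minimum of AVC. VC = 78q - 20q^2 + 2q^3, so AVC = 78 - 20q + 2q^2.
At the minimum of AVC, MC = AVC. MC = 78 - 40q + 6q^2; setting MC = AVC gives 4q^2 - 20q = 0, so q = 5. min AVC = 28.
The firm shuts down for any P below £28.

£28 per unit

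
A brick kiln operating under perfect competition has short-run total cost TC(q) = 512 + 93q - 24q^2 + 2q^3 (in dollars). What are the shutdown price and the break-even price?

Shutdown price = min AVC. AVC = 93 - 24q + 2q^2, with vertex at q = 6 and minimum $21.
ATC = 512/q + 93 - 24q + 2q^2. Setting dATC/dq = −512/q^2 − 24 + 4q = 0 gives q = 8 (since 4·8^3 − 24·8^2 = 512).
min ATC = 512/8 + 93 − 24·8 + 2·8^2 = $93. That is the break-even price.
Between these two prices the firm operates at a loss; above $93 it earns a profit.

Shutdown price = $21; break-even price = $93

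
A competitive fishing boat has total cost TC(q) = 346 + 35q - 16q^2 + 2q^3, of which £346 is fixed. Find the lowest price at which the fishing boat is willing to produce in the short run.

£3 per unit

The shutdown price is the minimum of AVC. VC = 35q - 16q^2 + 2q^3, so AVC = 35 - 16q + 2q^2.
At the minimum of AVC, MC = AVC. MC = 35 - 32q + 6q^2; setting MC = AVC gives 4q^2 - 16q = 0, so q = 4. min AVC = 3.
For P < £3 the firm produces nothing.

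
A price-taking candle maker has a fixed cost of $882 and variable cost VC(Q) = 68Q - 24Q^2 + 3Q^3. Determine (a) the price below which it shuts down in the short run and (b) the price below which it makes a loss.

AVC = 68 - 24Q + 3Q^2; minimized at Q = 4, giving min AVC = $20. That is the shutdown price.
ATC = 882/Q + 68 - 24Q + 3Q^2. Setting dATC/dQ = −882/Q^2 − 24 + 6Q = 0 gives Q = 7 (since 6·7^3 − 24·7^2 = 882).
min ATC = 882/7 + 68 − 24·7 + 3·7^2 = $173. That is the break-even price.
For $20 ≤ P < $173 the firm produces at a loss; below $20 it shuts down.

Shutdown price = $20; break-even price = $173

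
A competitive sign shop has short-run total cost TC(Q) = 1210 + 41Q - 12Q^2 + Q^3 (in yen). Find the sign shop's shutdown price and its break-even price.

AVC = 41 - 12Q + Q^2; minimized at Q = 6, giving min AVC = ¥5. That is the shutdown price.
ATC = 1210/Q + 41 - 12Q + Q^2. Setting dATC/dQ = −1210/Q^2 − 12 + 2Q = 0 gives Q = 11 (since 2·11^3 − 12·11^2 = 1210).
min ATC = 1210/11 + 41 − 12·11 + 11^2 = ¥140. That is the break-even price.
For ¥5 ≤ P < ¥140 the firm produces at a loss; below ¥5 it shuts down.

Shutdown price = ¥5; break-even price = ¥140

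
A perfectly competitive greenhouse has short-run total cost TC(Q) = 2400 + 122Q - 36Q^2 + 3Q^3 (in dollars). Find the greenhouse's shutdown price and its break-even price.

Shutdown price = $14; break-even price = $302

AVC = 122 - 36Q + 3Q^2; minimized at Q = 6, giving min AVC = $14. That is the shutdown price.
ATC = 2400/Q + 122 - 36Q + 3Q^2. Setting dATC/dQ = −2400/Q^2 − 36 + 6Q = 0 gives Q = 10 (since 6·10^3 − 36·10^2 = 2400).
min ATC = 2400/10 + 122 − 36·10 + 3·10^2 = $302. That is the break-even price.
Between these two prices the firm operates at a loss; above $302 it earns a profit.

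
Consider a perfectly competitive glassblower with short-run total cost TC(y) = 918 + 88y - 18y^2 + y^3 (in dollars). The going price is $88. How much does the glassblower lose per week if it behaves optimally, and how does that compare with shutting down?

AVC = 88 - 18y + y^2 has its minimum $7 at y = 9; price $88 clears that bar, so the firm operates.
With MC = 88 - 36y + 3y^2, P = MC on the upward-sloping part at y* = 12.
TR = 88·12 = 1056. TC = 918 + 192 = 1110. Profit = 1056 − 1110 = -$54.
That loss of $54 beats the $918 the firm would lose by shutting down; producing recovers $864 of fixed cost.

Profit = -$54 at y = 12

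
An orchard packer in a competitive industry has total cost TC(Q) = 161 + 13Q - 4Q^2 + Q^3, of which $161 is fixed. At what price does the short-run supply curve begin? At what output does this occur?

The shutdown price is the minimum of AVC. VC = 13Q - 4Q^2 + Q^3, so AVC = 13 - 4Q + Q^2.
At the minimum of AVC, MC = AVC. MC = 13 - 8Q + 3Q^2; setting MC = AVC gives 2Q^2 - 4Q = 0, so Q = 2. min AVC = 9.
The firm shuts down for any P below $9.

$9 per unit, at Q = 2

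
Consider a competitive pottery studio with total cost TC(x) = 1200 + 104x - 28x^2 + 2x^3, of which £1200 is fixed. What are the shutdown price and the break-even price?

AVC = 104 - 28x + 2x^2; minimized at x = 7, giving min AVC = £6. That is the shutdown price.
ATC = 1200/x + 104 - 28x + 2x^2. Setting dATC/dx = −1200/x^2 − 28 + 4x = 0 gives x = 10 (since 4·10^3 − 28·10^2 = 1200).
min ATC = 1200/10 + 104 − 28·10 + 2·10^2 = £144. That is the break-even price.
For £6 ≤ P < £144 the firm produces at a loss; below £6 it shuts down.

Shutdown price = £6; break-even price = £144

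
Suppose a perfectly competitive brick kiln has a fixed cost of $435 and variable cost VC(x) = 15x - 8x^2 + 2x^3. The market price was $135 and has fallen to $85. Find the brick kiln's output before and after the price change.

Output falls from 6 to 5

MC = 15 - 16x + 6x^2; the shutdown threshold is min AVC = $7 (at x = 2).
With P = $135 above the shutdown price, P = MC gives x = 6.
At P = $85 ≥ min AVC, set P = MC: x = 5. The firm stays open but cuts output.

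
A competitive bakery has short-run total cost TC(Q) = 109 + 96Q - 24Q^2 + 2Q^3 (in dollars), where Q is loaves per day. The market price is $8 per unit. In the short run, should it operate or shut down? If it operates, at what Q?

From TC, MC = TC'(Q) = 96 - 48Q + 6Q^2 and AVC = VC/Q = 96 - 24Q + 2Q^2.
AVC is minimized where dAVC/dQ = -24 + 4Q = 0, at Q = 6; min AVC = 96 - 24·6 + 2·6^2 = $24.
P = $8 lies below min AVC = $24; no output level covers variable cost.
The firm minimizes its loss by shutting down and losing only its fixed cost of $109.

Shut down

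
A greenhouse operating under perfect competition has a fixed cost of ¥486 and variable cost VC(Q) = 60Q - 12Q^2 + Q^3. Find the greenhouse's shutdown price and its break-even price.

Shutdown price = ¥24; break-even price = ¥87

AVC = 60 - 12Q + Q^2; minimized at Q = 6, giving min AVC = ¥24. That is the shutdown price.
ATC = 486/Q + 60 - 12Q + Q^2. Setting dATC/dQ = −486/Q^2 − 12 + 2Q = 0 gives Q = 9 (since 2·9^3 − 12·9^2 = 486).
min ATC = 486/9 + 60 − 12·9 + 9^2 = ¥87. That is the break-even price.
Between these two prices the firm operates at a loss; above ¥87 it earns a profit.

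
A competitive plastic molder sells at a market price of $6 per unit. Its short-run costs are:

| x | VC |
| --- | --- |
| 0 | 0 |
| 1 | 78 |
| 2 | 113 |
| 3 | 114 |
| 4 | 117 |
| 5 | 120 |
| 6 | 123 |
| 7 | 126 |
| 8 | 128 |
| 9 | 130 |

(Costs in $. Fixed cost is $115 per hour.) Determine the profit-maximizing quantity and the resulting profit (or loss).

Compute π = P·x − TC at each output: x=0: -115; x=1: -187; x=2: -216; x=3: -211; x=4: -208; x=5: -205; x=6: -202; x=7: -199; x=8: -195; x=9: -191.
Profit is highest at x = 0. Equivalently, the lowest AVC in the table is 130/9 ≈ $14.44 at x = 9, and P = $6 falls below it — price never covers variable cost, so the firm shuts down and loses only its fixed cost.

x = 0 (shut down); profit = -$115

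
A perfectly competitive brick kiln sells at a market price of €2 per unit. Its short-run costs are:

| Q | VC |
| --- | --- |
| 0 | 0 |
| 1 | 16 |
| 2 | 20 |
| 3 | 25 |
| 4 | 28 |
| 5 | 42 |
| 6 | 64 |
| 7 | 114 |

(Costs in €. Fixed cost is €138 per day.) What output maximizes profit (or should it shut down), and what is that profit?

Q = 0 (shut down); profit = -€138

Tabulate TR − TC: Q=0: -138; Q=1: -152; Q=2: -154; Q=3: -157; Q=4: -158; Q=5: -170; Q=6: -190; Q=7: -238.
Profit is highest at Q = 0. Equivalently, the lowest AVC in the table is 28/4 ≈ €7 at Q = 4, and P = €2 falls below it — price never covers variable cost, so the firm shuts down and loses only its fixed cost.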